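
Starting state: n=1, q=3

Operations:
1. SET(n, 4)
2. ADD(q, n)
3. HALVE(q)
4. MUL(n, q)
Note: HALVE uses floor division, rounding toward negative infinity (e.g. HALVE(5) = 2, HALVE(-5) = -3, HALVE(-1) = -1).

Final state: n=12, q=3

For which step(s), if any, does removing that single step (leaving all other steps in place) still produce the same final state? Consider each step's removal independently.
None - removing any single step changes the final result

Testing removal of each single step:
Without step 1: final = n=2, q=2 (different)
Without step 2: final = n=4, q=1 (different)
Without step 3: final = n=28, q=7 (different)
Without step 4: final = n=4, q=3 (different)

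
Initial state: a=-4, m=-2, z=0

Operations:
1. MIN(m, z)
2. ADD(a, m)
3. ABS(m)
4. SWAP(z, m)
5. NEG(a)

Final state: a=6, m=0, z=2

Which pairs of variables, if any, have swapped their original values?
None

Comparing initial and final values:
z: 0 → 2
a: -4 → 6
m: -2 → 0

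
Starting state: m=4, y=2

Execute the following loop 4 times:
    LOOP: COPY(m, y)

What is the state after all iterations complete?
m=2, y=2

Iteration trace:
Start: m=4, y=2
After iteration 1: m=2, y=2
After iteration 2: m=2, y=2
After iteration 3: m=2, y=2
After iteration 4: m=2, y=2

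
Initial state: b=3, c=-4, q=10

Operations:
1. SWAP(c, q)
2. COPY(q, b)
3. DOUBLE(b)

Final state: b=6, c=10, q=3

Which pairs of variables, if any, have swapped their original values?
None

Comparing initial and final values:
q: 10 → 3
b: 3 → 6
c: -4 → 10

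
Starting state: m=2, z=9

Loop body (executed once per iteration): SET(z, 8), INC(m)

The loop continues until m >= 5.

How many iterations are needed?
3

Tracing iterations:
Initial: m=2, z=9
After iteration 1: m=3, z=8
After iteration 2: m=4, z=8
After iteration 3: m=5, z=8
m >= 5 now holds, so the loop exits after 3 iterations.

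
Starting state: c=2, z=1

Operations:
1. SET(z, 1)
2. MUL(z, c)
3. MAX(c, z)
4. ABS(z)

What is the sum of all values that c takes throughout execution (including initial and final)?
10

Values of c at each step:
Initial: c = 2
After step 1: c = 2
After step 2: c = 2
After step 3: c = 2
After step 4: c = 2
Sum = 2 + 2 + 2 + 2 + 2 = 10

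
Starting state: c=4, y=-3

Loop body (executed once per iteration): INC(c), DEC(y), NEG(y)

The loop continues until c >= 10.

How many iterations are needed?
6

Tracing iterations:
Initial: c=4, y=-3
After iteration 1: c=5, y=4
After iteration 2: c=6, y=-3
After iteration 3: c=7, y=4
After iteration 4: c=8, y=-3
After iteration 5: c=9, y=4
After iteration 6: c=10, y=-3
c >= 10 now holds, so the loop exits after 6 iterations.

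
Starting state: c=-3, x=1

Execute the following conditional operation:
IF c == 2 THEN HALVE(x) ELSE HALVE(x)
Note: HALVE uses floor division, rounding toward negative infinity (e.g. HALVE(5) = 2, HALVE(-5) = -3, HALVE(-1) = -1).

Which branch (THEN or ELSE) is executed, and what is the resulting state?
Branch: ELSE, Final state: c=-3, x=0

Evaluating condition: c == 2
c = -3
Condition is False, so ELSE branch executes
After HALVE(x): c=-3, x=0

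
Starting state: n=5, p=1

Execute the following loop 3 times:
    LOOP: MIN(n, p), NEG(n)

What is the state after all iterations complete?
n=-1, p=1

Iteration trace:
Start: n=5, p=1
After iteration 1: n=-1, p=1
After iteration 2: n=1, p=1
After iteration 3: n=-1, p=1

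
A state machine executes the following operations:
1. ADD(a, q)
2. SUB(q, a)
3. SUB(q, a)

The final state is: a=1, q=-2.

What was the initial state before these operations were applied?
a=1, q=0

Working backwards:
Final state: a=1, q=-2
Before step 3 (SUB(q, a)): a=1, q=-1
Before step 2 (SUB(q, a)): a=1, q=0
Before step 1 (ADD(a, q)): a=1, q=0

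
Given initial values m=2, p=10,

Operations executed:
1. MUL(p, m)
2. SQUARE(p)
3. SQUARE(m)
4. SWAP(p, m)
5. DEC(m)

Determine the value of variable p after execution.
p = 4

Tracing execution:
Step 1: MUL(p, m) → p = 20
Step 2: SQUARE(p) → p = 400
Step 3: SQUARE(m) → p = 400
Step 4: SWAP(p, m) → p = 4
Step 5: DEC(m) → p = 4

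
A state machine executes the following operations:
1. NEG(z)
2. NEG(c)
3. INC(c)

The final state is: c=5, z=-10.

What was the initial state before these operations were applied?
c=-4, z=10

Working backwards:
Final state: c=5, z=-10
Before step 3 (INC(c)): c=4, z=-10
Before step 2 (NEG(c)): c=-4, z=-10
Before step 1 (NEG(z)): c=-4, z=10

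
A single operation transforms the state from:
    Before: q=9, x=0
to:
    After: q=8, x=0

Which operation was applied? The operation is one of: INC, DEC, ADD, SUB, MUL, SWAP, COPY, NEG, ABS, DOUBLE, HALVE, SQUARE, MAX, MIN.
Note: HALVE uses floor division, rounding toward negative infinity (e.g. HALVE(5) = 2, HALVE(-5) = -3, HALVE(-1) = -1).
DEC(q)

Analyzing the change:
Before: q=9, x=0
After: q=8, x=0
Variable q changed from 9 to 8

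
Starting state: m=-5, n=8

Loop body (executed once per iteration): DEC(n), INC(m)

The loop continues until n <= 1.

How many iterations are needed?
7

Tracing iterations:
Initial: m=-5, n=8
After iteration 1: m=-4, n=7
After iteration 2: m=-3, n=6
After iteration 3: m=-2, n=5
After iteration 4: m=-1, n=4
After iteration 5: m=0, n=3
After iteration 6: m=1, n=2
After iteration 7: m=2, n=1
n <= 1 now holds, so the loop exits after 7 iterations.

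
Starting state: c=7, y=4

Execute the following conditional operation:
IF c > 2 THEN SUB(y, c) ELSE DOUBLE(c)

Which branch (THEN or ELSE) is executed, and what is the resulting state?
Branch: THEN, Final state: c=7, y=-3

Evaluating condition: c > 2
c = 7
Condition is True, so THEN branch executes
After SUB(y, c): c=7, y=-3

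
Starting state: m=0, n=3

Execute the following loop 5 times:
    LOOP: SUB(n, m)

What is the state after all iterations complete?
m=0, n=3

Iteration trace:
Start: m=0, n=3
After iteration 1: m=0, n=3
After iteration 2: m=0, n=3
After iteration 3: m=0, n=3
After iteration 4: m=0, n=3
After iteration 5: m=0, n=3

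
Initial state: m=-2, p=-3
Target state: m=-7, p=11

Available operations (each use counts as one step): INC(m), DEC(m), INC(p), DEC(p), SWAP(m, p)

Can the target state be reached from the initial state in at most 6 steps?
No

The target state cannot be reached within 6 steps.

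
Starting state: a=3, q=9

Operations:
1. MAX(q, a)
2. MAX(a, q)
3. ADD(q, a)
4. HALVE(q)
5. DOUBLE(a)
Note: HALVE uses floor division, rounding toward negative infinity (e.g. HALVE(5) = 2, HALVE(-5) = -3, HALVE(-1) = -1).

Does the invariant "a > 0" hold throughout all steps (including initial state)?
Yes

The invariant holds at every step.

State at each step:
Initial: a=3, q=9
After step 1: a=3, q=9
After step 2: a=9, q=9
After step 3: a=9, q=18
After step 4: a=9, q=9
After step 5: a=18, q=9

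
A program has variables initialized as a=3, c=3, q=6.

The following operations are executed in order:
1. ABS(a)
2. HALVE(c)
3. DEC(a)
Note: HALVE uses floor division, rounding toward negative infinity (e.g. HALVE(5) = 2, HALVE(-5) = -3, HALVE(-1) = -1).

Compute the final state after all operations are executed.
{a: 2, c: 1, q: 6}

Step-by-step execution:
Initial: a=3, c=3, q=6
After step 1 (ABS(a)): a=3, c=3, q=6
After step 2 (HALVE(c)): a=3, c=1, q=6
After step 3 (DEC(a)): a=2, c=1, q=6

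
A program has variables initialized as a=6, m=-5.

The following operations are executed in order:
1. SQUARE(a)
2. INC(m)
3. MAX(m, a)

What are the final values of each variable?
{a: 36, m: 36}

Step-by-step execution:
Initial: a=6, m=-5
After step 1 (SQUARE(a)): a=36, m=-5
After step 2 (INC(m)): a=36, m=-4
After step 3 (MAX(m, a)): a=36, m=36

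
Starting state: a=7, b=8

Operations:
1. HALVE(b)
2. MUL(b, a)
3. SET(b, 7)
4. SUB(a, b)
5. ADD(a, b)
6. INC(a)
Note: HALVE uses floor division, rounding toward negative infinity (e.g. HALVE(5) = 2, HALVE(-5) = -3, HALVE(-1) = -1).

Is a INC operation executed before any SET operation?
No

First INC: step 6
First SET: step 3
Since 6 > 3, SET comes first.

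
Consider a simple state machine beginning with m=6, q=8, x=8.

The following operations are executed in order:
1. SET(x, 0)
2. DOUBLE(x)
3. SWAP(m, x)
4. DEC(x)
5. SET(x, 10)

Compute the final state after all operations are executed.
{m: 0, q: 8, x: 10}

Step-by-step execution:
Initial: m=6, q=8, x=8
After step 1 (SET(x, 0)): m=6, q=8, x=0
After step 2 (DOUBLE(x)): m=6, q=8, x=0
After step 3 (SWAP(m, x)): m=0, q=8, x=6
After step 4 (DEC(x)): m=0, q=8, x=5
After step 5 (SET(x, 10)): m=0, q=8, x=10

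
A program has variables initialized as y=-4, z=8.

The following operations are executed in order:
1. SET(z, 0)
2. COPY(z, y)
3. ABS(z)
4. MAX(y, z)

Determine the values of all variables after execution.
{y: 4, z: 4}

Step-by-step execution:
Initial: y=-4, z=8
After step 1 (SET(z, 0)): y=-4, z=0
After step 2 (COPY(z, y)): y=-4, z=-4
After step 3 (ABS(z)): y=-4, z=4
After step 4 (MAX(y, z)): y=4, z=4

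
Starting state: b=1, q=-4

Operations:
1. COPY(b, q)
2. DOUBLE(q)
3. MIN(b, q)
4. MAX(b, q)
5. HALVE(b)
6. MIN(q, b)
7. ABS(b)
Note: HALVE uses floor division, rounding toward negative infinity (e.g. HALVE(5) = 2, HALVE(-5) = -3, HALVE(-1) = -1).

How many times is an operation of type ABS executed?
1

Counting ABS operations:
Step 7: ABS(b) ← ABS
Total: 1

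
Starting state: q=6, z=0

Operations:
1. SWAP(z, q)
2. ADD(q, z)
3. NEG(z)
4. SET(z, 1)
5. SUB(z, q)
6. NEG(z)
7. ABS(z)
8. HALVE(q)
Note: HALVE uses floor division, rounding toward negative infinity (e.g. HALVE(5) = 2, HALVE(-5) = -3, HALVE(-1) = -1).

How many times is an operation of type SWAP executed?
1

Counting SWAP operations:
Step 1: SWAP(z, q) ← SWAP
Total: 1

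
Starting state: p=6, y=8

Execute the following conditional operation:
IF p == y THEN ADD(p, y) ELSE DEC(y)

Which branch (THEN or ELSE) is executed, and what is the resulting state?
Branch: ELSE, Final state: p=6, y=7

Evaluating condition: p == y
p = 6, y = 8
Condition is False, so ELSE branch executes
After DEC(y): p=6, y=7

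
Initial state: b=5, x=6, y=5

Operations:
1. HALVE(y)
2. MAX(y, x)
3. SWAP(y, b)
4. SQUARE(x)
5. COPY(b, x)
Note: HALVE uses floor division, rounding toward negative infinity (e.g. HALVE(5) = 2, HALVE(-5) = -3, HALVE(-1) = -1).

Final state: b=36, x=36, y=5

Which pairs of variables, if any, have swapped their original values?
None

Comparing initial and final values:
y: 5 → 5
x: 6 → 36
b: 5 → 36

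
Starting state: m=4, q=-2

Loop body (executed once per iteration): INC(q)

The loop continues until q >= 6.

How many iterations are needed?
8

Tracing iterations:
Initial: m=4, q=-2
After iteration 1: m=4, q=-1
After iteration 2: m=4, q=0
After iteration 3: m=4, q=1
After iteration 4: m=4, q=2
After iteration 5: m=4, q=3
After iteration 6: m=4, q=4
After iteration 7: m=4, q=5
After iteration 8: m=4, q=6
q >= 6 now holds, so the loop exits after 8 iterations.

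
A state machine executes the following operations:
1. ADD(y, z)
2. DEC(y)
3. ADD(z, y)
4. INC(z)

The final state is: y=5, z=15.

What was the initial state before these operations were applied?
y=-3, z=9

Working backwards:
Final state: y=5, z=15
Before step 4 (INC(z)): y=5, z=14
Before step 3 (ADD(z, y)): y=5, z=9
Before step 2 (DEC(y)): y=6, z=9
Before step 1 (ADD(y, z)): y=-3, z=9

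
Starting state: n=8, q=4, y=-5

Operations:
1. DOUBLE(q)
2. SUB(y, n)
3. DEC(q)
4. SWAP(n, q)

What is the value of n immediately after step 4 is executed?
n = 7

Tracing n through execution:
Initial: n = 8
After step 1 (DOUBLE(q)): n = 8
After step 2 (SUB(y, n)): n = 8
After step 3 (DEC(q)): n = 8
After step 4 (SWAP(n, q)): n = 7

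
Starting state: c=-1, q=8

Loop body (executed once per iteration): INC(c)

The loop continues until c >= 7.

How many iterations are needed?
8

Tracing iterations:
Initial: c=-1, q=8
After iteration 1: c=0, q=8
After iteration 2: c=1, q=8
After iteration 3: c=2, q=8
After iteration 4: c=3, q=8
After iteration 5: c=4, q=8
After iteration 6: c=5, q=8
After iteration 7: c=6, q=8
After iteration 8: c=7, q=8
c >= 7 now holds, so the loop exits after 8 iterations.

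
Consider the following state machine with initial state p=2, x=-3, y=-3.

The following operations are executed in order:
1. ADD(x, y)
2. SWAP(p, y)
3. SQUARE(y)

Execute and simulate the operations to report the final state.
{p: -3, x: -6, y: 4}

Step-by-step execution:
Initial: p=2, x=-3, y=-3
After step 1 (ADD(x, y)): p=2, x=-6, y=-3
After step 2 (SWAP(p, y)): p=-3, x=-6, y=2
After step 3 (SQUARE(y)): p=-3, x=-6, y=4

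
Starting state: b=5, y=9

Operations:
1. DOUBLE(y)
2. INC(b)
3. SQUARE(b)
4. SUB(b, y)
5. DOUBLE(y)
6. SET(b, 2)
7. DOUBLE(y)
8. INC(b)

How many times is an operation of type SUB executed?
1

Counting SUB operations:
Step 4: SUB(b, y) ← SUB
Total: 1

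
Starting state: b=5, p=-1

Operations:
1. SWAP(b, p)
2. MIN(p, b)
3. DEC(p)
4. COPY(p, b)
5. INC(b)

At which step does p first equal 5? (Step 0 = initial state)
Step 1

Tracing p:
Initial: p = -1
After step 1: p = 5 ← first occurrence
After step 2: p = -1
After step 3: p = -2
After step 4: p = -1
After step 5: p = -1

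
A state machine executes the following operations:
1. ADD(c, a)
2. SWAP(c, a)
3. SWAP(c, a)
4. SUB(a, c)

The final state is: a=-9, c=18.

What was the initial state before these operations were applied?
a=9, c=9

Working backwards:
Final state: a=-9, c=18
Before step 4 (SUB(a, c)): a=9, c=18
Before step 3 (SWAP(c, a)): a=18, c=9
Before step 2 (SWAP(c, a)): a=9, c=18
Before step 1 (ADD(c, a)): a=9, c=9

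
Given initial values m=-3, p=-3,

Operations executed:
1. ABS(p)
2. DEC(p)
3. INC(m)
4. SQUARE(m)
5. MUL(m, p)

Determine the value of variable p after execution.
p = 2

Tracing execution:
Step 1: ABS(p) → p = 3
Step 2: DEC(p) → p = 2
Step 3: INC(m) → p = 2
Step 4: SQUARE(m) → p = 2
Step 5: MUL(m, p) → p = 2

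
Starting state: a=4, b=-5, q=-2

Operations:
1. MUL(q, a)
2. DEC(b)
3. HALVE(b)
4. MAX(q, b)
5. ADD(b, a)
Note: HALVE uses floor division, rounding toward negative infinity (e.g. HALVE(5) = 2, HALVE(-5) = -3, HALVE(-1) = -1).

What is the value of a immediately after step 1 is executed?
a = 4

Tracing a through execution:
Initial: a = 4
After step 1 (MUL(q, a)): a = 4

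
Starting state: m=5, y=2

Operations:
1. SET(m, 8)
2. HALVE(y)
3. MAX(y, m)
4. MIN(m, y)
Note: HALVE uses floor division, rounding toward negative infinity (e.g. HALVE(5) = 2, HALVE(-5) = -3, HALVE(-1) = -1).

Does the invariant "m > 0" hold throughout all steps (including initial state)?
Yes

The invariant holds at every step.

State at each step:
Initial: m=5, y=2
After step 1: m=8, y=2
After step 2: m=8, y=1
After step 3: m=8, y=8
After step 4: m=8, y=8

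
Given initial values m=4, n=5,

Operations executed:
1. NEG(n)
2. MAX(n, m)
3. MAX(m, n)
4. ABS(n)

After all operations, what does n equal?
n = 4

Tracing execution:
Step 1: NEG(n) → n = -5
Step 2: MAX(n, m) → n = 4
Step 3: MAX(m, n) → n = 4
Step 4: ABS(n) → n = 4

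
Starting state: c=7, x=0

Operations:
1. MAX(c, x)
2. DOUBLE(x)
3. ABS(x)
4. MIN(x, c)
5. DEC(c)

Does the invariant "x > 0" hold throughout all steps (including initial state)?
No, violated at the initial state

The invariant is violated at the initial state (step 0).

State at each step:
Initial: c=7, x=0
After step 1: c=7, x=0
After step 2: c=7, x=0
After step 3: c=7, x=0
After step 4: c=7, x=0
After step 5: c=6, x=0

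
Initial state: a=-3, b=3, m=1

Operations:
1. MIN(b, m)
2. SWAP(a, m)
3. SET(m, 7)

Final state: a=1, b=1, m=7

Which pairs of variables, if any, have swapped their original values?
None

Comparing initial and final values:
a: -3 → 1
b: 3 → 1
m: 1 → 7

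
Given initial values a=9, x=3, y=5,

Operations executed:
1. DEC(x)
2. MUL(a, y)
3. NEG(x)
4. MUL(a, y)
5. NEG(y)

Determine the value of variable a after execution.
a = 225

Tracing execution:
Step 1: DEC(x) → a = 9
Step 2: MUL(a, y) → a = 45
Step 3: NEG(x) → a = 45
Step 4: MUL(a, y) → a = 225
Step 5: NEG(y) → a = 225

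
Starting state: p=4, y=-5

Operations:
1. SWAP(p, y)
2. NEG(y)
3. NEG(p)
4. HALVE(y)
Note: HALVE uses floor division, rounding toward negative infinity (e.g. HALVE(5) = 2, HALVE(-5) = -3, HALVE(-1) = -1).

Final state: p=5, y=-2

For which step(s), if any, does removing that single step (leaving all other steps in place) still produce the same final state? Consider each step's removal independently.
None - removing any single step changes the final result

Testing removal of each single step:
Without step 1: final = p=-4, y=2 (different)
Without step 2: final = p=5, y=2 (different)
Without step 3: final = p=-5, y=-2 (different)
Without step 4: final = p=5, y=-4 (different)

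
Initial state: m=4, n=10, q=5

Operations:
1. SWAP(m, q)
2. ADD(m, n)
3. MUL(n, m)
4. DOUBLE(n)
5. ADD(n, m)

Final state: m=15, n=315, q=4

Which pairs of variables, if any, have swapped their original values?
None

Comparing initial and final values:
n: 10 → 315
m: 4 → 15
q: 5 → 4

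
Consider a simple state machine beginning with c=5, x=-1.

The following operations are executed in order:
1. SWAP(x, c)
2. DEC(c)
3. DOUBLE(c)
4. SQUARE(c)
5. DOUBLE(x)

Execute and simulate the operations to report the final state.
{c: 16, x: 10}

Step-by-step execution:
Initial: c=5, x=-1
After step 1 (SWAP(x, c)): c=-1, x=5
After step 2 (DEC(c)): c=-2, x=5
After step 3 (DOUBLE(c)): c=-4, x=5
After step 4 (SQUARE(c)): c=16, x=5
After step 5 (DOUBLE(x)): c=16, x=10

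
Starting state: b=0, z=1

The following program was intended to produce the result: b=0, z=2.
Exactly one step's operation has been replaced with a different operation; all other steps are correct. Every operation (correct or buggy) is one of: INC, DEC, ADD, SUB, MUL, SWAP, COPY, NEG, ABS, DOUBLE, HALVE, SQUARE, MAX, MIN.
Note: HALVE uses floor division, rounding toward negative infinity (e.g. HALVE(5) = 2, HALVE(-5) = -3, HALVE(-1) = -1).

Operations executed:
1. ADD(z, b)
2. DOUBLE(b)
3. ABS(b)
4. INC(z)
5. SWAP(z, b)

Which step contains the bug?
Step 5

Trace with buggy code:
Initial: b=0, z=1
After step 1: b=0, z=1
After step 2: b=0, z=1
After step 3: b=0, z=1
After step 4: b=0, z=2
After step 5: b=2, z=0
Actual final b=2, z=0 ≠ expected b=0, z=2.
Step 5 is the only position where a single-operation replacement can produce the expected result.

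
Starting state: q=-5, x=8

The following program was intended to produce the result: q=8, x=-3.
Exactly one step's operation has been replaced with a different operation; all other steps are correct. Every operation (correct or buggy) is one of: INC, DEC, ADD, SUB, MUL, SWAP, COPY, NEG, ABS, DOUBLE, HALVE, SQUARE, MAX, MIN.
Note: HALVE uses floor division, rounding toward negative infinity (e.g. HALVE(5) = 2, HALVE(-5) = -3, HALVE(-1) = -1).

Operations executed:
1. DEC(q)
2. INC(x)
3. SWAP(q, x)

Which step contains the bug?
Step 2

Trace with buggy code:
Initial: q=-5, x=8
After step 1: q=-6, x=8
After step 2: q=-6, x=9
After step 3: q=9, x=-6
Actual final q=9, x=-6 ≠ expected q=8, x=-3.
Step 2 is the only position where a single-operation replacement can produce the expected result.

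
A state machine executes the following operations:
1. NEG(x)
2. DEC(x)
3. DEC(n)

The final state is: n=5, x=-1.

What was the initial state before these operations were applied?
n=6, x=0

Working backwards:
Final state: n=5, x=-1
Before step 3 (DEC(n)): n=6, x=-1
Before step 2 (DEC(x)): n=6, x=0
Before step 1 (NEG(x)): n=6, x=0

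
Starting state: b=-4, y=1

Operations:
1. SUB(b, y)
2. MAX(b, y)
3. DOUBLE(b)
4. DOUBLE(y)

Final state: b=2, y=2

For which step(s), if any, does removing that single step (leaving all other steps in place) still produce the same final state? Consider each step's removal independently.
Step(s) 1

Testing removal of each single step:
Without step 1: final = b=2, y=2 (same)
Without step 2: final = b=-10, y=2 (different)
Without step 3: final = b=1, y=2 (different)
Without step 4: final = b=2, y=1 (different)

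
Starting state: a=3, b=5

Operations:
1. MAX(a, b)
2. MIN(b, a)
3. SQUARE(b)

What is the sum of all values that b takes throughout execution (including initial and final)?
40

Values of b at each step:
Initial: b = 5
After step 1: b = 5
After step 2: b = 5
After step 3: b = 25
Sum = 5 + 5 + 5 + 25 = 40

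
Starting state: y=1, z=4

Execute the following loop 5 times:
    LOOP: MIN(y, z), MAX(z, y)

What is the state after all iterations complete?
y=1, z=4

Iteration trace:
Start: y=1, z=4
After iteration 1: y=1, z=4
After iteration 2: y=1, z=4
After iteration 3: y=1, z=4
After iteration 4: y=1, z=4
After iteration 5: y=1, z=4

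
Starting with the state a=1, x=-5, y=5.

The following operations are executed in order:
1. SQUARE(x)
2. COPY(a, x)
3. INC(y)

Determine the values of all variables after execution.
{a: 25, x: 25, y: 6}

Step-by-step execution:
Initial: a=1, x=-5, y=5
After step 1 (SQUARE(x)): a=1, x=25, y=5
After step 2 (COPY(a, x)): a=25, x=25, y=5
After step 3 (INC(y)): a=25, x=25, y=6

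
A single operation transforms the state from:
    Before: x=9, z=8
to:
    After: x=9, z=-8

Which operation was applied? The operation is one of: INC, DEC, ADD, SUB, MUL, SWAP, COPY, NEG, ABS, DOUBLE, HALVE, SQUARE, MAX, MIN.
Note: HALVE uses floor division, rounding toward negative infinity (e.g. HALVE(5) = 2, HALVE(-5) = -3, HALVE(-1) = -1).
NEG(z)

Analyzing the change:
Before: x=9, z=8
After: x=9, z=-8
Variable z changed from 8 to -8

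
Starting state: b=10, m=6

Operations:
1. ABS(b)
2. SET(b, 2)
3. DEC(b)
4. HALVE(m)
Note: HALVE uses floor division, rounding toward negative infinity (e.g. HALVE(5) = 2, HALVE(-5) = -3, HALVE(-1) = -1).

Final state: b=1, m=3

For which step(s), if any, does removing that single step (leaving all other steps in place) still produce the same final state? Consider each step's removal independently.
Step(s) 1

Testing removal of each single step:
Without step 1: final = b=1, m=3 (same)
Without step 2: final = b=9, m=3 (different)
Without step 3: final = b=2, m=3 (different)
Without step 4: final = b=1, m=6 (different)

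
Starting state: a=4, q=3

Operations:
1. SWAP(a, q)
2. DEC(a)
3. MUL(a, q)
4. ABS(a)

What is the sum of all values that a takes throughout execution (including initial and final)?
25

Values of a at each step:
Initial: a = 4
After step 1: a = 3
After step 2: a = 2
After step 3: a = 8
After step 4: a = 8
Sum = 4 + 3 + 2 + 8 + 8 = 25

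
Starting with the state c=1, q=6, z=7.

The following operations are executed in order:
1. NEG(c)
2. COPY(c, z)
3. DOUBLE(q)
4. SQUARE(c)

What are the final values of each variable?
{c: 49, q: 12, z: 7}

Step-by-step execution:
Initial: c=1, q=6, z=7
After step 1 (NEG(c)): c=-1, q=6, z=7
After step 2 (COPY(c, z)): c=7, q=6, z=7
After step 3 (DOUBLE(q)): c=7, q=12, z=7
After step 4 (SQUARE(c)): c=49, q=12, z=7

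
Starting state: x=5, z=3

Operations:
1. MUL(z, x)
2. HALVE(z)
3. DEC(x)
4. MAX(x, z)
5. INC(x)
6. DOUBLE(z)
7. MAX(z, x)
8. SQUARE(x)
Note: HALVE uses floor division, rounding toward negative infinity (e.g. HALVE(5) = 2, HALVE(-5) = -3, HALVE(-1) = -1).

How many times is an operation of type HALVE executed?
1

Counting HALVE operations:
Step 2: HALVE(z) ← HALVE
Total: 1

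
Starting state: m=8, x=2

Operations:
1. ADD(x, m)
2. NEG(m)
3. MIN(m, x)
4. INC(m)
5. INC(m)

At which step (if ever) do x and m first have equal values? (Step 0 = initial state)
Never

x and m never become equal during execution.

Comparing values at each step:
Initial: x=2, m=8
After step 1: x=10, m=8
After step 2: x=10, m=-8
After step 3: x=10, m=-8
After step 4: x=10, m=-7
After step 5: x=10, m=-6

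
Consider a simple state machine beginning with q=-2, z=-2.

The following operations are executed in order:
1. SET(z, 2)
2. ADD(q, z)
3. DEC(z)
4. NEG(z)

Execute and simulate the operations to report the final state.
{q: 0, z: -1}

Step-by-step execution:
Initial: q=-2, z=-2
After step 1 (SET(z, 2)): q=-2, z=2
After step 2 (ADD(q, z)): q=0, z=2
After step 3 (DEC(z)): q=0, z=1
After step 4 (NEG(z)): q=0, z=-1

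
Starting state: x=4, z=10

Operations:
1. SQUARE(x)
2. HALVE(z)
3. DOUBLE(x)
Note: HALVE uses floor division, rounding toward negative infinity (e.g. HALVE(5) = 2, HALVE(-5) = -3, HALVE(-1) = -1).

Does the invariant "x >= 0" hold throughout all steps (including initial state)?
Yes

The invariant holds at every step.

State at each step:
Initial: x=4, z=10
After step 1: x=16, z=10
After step 2: x=16, z=5
After step 3: x=32, z=5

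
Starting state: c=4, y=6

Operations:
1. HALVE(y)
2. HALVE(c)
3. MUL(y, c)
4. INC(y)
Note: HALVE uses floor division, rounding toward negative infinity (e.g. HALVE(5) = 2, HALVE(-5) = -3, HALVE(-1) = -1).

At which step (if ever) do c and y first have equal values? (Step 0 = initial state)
Never

c and y never become equal during execution.

Comparing values at each step:
Initial: c=4, y=6
After step 1: c=4, y=3
After step 2: c=2, y=3
After step 3: c=2, y=6
After step 4: c=2, y=7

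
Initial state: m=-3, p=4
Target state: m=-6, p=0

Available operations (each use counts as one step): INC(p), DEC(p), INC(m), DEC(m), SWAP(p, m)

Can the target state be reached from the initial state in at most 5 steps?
No

The target state cannot be reached within 5 steps.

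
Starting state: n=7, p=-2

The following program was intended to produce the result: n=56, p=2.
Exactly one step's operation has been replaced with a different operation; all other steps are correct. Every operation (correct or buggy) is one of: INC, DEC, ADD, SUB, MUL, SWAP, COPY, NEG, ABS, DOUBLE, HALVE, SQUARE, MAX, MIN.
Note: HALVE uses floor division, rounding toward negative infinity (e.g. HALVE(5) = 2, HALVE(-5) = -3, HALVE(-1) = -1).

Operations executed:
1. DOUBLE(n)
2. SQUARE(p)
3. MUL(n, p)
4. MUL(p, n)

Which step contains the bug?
Step 4

Trace with buggy code:
Initial: n=7, p=-2
After step 1: n=14, p=-2
After step 2: n=14, p=4
After step 3: n=56, p=4
After step 4: n=56, p=224
Actual final n=56, p=224 ≠ expected n=56, p=2.
Step 4 is the only position where a single-operation replacement can produce the expected result.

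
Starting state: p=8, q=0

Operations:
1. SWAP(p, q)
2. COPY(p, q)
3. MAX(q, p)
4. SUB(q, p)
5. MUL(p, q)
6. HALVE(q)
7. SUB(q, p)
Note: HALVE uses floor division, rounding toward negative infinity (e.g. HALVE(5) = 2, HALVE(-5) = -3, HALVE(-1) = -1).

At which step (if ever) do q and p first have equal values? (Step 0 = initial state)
Step 2

q and p first become equal after step 2.

Comparing values at each step:
Initial: q=0, p=8
After step 1: q=8, p=0
After step 2: q=8, p=8 ← equal!
After step 3: q=8, p=8 ← equal!
After step 4: q=0, p=8
After step 5: q=0, p=0 ← equal!
After step 6: q=0, p=0 ← equal!
After step 7: q=0, p=0 ← equal!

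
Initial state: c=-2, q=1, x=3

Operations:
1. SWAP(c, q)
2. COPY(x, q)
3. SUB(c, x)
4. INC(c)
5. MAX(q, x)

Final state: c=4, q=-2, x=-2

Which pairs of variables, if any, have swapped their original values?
None

Comparing initial and final values:
q: 1 → -2
x: 3 → -2
c: -2 → 4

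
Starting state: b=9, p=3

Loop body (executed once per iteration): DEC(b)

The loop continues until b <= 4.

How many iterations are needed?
5

Tracing iterations:
Initial: b=9, p=3
After iteration 1: b=8, p=3
After iteration 2: b=7, p=3
After iteration 3: b=6, p=3
After iteration 4: b=5, p=3
After iteration 5: b=4, p=3
b <= 4 now holds, so the loop exits after 5 iterations.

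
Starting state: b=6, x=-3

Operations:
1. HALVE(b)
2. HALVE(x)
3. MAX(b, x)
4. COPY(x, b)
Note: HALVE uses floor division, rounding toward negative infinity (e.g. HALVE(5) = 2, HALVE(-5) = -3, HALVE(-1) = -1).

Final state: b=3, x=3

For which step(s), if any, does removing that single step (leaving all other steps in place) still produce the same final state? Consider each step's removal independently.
Step(s) 2, 3

Testing removal of each single step:
Without step 1: final = b=6, x=6 (different)
Without step 2: final = b=3, x=3 (same)
Without step 3: final = b=3, x=3 (same)
Without step 4: final = b=3, x=-2 (different)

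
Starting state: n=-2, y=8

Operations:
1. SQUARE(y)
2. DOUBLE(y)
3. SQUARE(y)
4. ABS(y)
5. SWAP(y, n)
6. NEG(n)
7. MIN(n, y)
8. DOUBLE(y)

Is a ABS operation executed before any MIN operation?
Yes

First ABS: step 4
First MIN: step 7
Since 4 < 7, ABS comes first.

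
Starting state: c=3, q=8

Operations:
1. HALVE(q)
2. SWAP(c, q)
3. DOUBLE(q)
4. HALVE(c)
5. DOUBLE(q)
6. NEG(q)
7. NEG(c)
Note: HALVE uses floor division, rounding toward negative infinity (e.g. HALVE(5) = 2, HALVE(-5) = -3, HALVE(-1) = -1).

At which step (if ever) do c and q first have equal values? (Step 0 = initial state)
Never

c and q never become equal during execution.

Comparing values at each step:
Initial: c=3, q=8
After step 1: c=3, q=4
After step 2: c=4, q=3
After step 3: c=4, q=6
After step 4: c=2, q=6
After step 5: c=2, q=12
After step 6: c=2, q=-12
After step 7: c=-2, q=-12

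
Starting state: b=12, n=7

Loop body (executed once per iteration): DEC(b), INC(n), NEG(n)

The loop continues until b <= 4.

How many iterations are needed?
8

Tracing iterations:
Initial: b=12, n=7
After iteration 1: b=11, n=-8
After iteration 2: b=10, n=7
After iteration 3: b=9, n=-8
After iteration 4: b=8, n=7
After iteration 5: b=7, n=-8
After iteration 6: b=6, n=7
After iteration 7: b=5, n=-8
After iteration 8: b=4, n=7
b <= 4 now holds, so the loop exits after 8 iterations.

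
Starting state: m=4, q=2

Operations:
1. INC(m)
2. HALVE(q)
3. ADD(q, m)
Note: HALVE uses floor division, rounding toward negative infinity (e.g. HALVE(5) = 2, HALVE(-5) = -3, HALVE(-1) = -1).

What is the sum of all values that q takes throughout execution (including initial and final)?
11

Values of q at each step:
Initial: q = 2
After step 1: q = 2
After step 2: q = 1
After step 3: q = 6
Sum = 2 + 2 + 1 + 6 = 11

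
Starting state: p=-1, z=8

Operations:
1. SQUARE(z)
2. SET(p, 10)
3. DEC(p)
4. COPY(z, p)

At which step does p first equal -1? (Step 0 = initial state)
Step 0

Tracing p:
Initial: p = -1 ← first occurrence
After step 1: p = -1
After step 2: p = 10
After step 3: p = 9
After step 4: p = 9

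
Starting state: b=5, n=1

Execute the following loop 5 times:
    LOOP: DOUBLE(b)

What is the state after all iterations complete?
b=160, n=1

Iteration trace:
Start: b=5, n=1
After iteration 1: b=10, n=1
After iteration 2: b=20, n=1
After iteration 3: b=40, n=1
After iteration 4: b=80, n=1
After iteration 5: b=160, n=1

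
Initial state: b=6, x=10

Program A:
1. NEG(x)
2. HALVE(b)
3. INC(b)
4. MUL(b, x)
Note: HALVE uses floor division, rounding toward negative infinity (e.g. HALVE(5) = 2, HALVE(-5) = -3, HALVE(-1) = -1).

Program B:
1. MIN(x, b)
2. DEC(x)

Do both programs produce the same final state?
No

Program A final state: b=-40, x=-10
Program B final state: b=6, x=5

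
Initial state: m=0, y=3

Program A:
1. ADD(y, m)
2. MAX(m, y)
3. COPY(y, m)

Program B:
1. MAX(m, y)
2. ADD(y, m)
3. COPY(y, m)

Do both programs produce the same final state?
Yes

Program A final state: m=3, y=3
Program B final state: m=3, y=3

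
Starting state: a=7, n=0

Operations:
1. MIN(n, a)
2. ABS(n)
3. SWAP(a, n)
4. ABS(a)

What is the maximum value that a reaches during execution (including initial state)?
7

Values of a at each step:
Initial: a = 7 ← maximum
After step 1: a = 7
After step 2: a = 7
After step 3: a = 0
After step 4: a = 0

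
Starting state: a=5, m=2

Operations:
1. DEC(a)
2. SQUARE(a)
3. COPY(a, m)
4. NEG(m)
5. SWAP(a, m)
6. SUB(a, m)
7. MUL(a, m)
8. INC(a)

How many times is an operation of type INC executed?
1

Counting INC operations:
Step 8: INC(a) ← INC
Total: 1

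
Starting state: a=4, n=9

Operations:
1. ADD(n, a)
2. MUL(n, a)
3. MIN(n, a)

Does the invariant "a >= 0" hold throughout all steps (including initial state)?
Yes

The invariant holds at every step.

State at each step:
Initial: a=4, n=9
After step 1: a=4, n=13
After step 2: a=4, n=52
After step 3: a=4, n=4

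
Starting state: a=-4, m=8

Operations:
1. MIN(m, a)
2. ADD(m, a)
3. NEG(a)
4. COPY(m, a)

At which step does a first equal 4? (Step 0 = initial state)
Step 3

Tracing a:
Initial: a = -4
After step 1: a = -4
After step 2: a = -4
After step 3: a = 4 ← first occurrence
After step 4: a = 4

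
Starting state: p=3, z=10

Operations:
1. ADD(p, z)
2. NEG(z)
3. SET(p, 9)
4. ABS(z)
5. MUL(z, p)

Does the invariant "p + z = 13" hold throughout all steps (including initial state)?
No, violated after step 1

The invariant is violated after step 1.

State at each step:
Initial: p=3, z=10
After step 1: p=13, z=10
After step 2: p=13, z=-10
After step 3: p=9, z=-10
After step 4: p=9, z=10
After step 5: p=9, z=90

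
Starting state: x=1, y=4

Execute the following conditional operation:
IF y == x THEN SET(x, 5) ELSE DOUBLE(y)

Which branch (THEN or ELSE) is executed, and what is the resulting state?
Branch: ELSE, Final state: x=1, y=8

Evaluating condition: y == x
y = 4, x = 1
Condition is False, so ELSE branch executes
After DOUBLE(y): x=1, y=8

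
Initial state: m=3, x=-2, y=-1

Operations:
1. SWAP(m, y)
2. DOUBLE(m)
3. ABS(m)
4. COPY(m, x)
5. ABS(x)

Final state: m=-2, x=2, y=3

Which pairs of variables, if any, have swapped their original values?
None

Comparing initial and final values:
m: 3 → -2
x: -2 → 2
y: -1 → 3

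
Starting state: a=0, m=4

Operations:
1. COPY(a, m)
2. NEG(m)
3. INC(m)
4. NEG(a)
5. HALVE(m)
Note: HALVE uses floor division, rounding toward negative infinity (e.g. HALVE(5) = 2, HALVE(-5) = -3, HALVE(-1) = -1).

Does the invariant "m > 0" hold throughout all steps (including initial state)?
No, violated after step 2

The invariant is violated after step 2.

State at each step:
Initial: a=0, m=4
After step 1: a=4, m=4
After step 2: a=4, m=-4
After step 3: a=4, m=-3
After step 4: a=-4, m=-3
After step 5: a=-4, m=-2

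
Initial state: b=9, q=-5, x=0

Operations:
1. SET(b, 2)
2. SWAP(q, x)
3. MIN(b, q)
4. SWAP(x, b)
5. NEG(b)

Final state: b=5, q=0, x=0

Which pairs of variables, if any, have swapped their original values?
None

Comparing initial and final values:
q: -5 → 0
b: 9 → 5
x: 0 → 0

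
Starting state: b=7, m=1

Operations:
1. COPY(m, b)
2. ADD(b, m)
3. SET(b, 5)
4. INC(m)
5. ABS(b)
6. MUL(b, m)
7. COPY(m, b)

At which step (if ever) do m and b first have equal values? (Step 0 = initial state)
Step 1

m and b first become equal after step 1.

Comparing values at each step:
Initial: m=1, b=7
After step 1: m=7, b=7 ← equal!
After step 2: m=7, b=14
After step 3: m=7, b=5
After step 4: m=8, b=5
After step 5: m=8, b=5
After step 6: m=8, b=40
After step 7: m=40, b=40 ← equal!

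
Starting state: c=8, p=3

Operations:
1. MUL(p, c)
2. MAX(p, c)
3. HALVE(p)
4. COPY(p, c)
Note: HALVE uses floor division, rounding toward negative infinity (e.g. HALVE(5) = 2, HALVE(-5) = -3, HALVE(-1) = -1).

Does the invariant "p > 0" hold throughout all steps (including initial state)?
Yes

The invariant holds at every step.

State at each step:
Initial: c=8, p=3
After step 1: c=8, p=24
After step 2: c=8, p=24
After step 3: c=8, p=12
After step 4: c=8, p=8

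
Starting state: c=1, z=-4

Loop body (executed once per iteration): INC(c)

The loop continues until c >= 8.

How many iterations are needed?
7

Tracing iterations:
Initial: c=1, z=-4
After iteration 1: c=2, z=-4
After iteration 2: c=3, z=-4
After iteration 3: c=4, z=-4
After iteration 4: c=5, z=-4
After iteration 5: c=6, z=-4
After iteration 6: c=7, z=-4
After iteration 7: c=8, z=-4
c >= 8 now holds, so the loop exits after 7 iterations.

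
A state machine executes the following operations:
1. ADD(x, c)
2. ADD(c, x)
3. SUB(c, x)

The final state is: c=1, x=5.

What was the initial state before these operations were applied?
c=1, x=4

Working backwards:
Final state: c=1, x=5
Before step 3 (SUB(c, x)): c=6, x=5
Before step 2 (ADD(c, x)): c=1, x=5
Before step 1 (ADD(x, c)): c=1, x=4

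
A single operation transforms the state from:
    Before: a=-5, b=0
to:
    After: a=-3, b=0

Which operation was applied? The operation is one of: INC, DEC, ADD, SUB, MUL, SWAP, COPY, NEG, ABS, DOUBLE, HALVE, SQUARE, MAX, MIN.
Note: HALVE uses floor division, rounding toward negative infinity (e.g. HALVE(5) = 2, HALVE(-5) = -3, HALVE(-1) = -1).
HALVE(a)

Analyzing the change:
Before: a=-5, b=0
After: a=-3, b=0
Variable a changed from -5 to -3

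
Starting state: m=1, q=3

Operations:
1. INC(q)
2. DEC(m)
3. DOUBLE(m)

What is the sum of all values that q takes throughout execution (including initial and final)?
15

Values of q at each step:
Initial: q = 3
After step 1: q = 4
After step 2: q = 4
After step 3: q = 4
Sum = 3 + 4 + 4 + 4 = 15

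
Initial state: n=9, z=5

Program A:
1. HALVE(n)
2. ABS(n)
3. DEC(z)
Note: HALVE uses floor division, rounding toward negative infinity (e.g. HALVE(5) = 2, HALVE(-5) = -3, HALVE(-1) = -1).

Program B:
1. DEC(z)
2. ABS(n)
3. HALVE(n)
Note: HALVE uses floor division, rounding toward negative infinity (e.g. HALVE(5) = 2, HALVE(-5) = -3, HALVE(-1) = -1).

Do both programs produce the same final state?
Yes

Program A final state: n=4, z=4
Program B final state: n=4, z=4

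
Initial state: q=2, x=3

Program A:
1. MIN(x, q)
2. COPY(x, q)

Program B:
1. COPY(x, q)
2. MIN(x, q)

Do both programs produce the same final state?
Yes

Program A final state: q=2, x=2
Program B final state: q=2, x=2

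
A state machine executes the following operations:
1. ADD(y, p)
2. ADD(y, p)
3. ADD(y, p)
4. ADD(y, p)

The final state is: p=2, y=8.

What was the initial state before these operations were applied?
p=2, y=0

Working backwards:
Final state: p=2, y=8
Before step 4 (ADD(y, p)): p=2, y=6
Before step 3 (ADD(y, p)): p=2, y=4
Before step 2 (ADD(y, p)): p=2, y=2
Before step 1 (ADD(y, p)): p=2, y=0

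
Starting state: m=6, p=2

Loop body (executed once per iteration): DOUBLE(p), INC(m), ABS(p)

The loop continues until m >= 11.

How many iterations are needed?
5

Tracing iterations:
Initial: m=6, p=2
After iteration 1: m=7, p=4
After iteration 2: m=8, p=8
After iteration 3: m=9, p=16
After iteration 4: m=10, p=32
After iteration 5: m=11, p=64
m >= 11 now holds, so the loop exits after 5 iterations.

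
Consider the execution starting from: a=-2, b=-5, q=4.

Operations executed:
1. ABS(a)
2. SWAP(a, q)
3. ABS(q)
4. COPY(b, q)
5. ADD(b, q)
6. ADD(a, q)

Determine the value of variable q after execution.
q = 2

Tracing execution:
Step 1: ABS(a) → q = 4
Step 2: SWAP(a, q) → q = 2
Step 3: ABS(q) → q = 2
Step 4: COPY(b, q) → q = 2
Step 5: ADD(b, q) → q = 2
Step 6: ADD(a, q) → q = 2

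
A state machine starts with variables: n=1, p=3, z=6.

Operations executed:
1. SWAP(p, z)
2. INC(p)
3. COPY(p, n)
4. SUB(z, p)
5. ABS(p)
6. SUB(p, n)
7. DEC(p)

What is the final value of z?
z = 2

Tracing execution:
Step 1: SWAP(p, z) → z = 3
Step 2: INC(p) → z = 3
Step 3: COPY(p, n) → z = 3
Step 4: SUB(z, p) → z = 2
Step 5: ABS(p) → z = 2
Step 6: SUB(p, n) → z = 2
Step 7: DEC(p) → z = 2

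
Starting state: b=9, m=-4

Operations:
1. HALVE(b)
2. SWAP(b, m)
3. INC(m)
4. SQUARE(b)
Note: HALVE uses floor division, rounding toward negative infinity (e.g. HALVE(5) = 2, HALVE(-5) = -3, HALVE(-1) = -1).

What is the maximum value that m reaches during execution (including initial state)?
5

Values of m at each step:
Initial: m = -4
After step 1: m = -4
After step 2: m = 4
After step 3: m = 5 ← maximum
After step 4: m = 5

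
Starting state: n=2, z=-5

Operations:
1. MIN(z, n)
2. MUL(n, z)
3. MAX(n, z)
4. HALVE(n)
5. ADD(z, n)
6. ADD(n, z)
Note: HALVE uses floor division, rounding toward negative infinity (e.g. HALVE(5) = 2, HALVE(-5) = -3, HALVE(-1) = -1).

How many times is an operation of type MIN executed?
1

Counting MIN operations:
Step 1: MIN(z, n) ← MIN
Total: 1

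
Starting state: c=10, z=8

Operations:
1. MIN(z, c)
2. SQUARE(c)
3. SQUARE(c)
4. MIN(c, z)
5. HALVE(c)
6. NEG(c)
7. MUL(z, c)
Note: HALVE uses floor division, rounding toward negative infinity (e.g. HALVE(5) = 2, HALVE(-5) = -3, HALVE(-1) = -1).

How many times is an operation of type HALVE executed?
1

Counting HALVE operations:
Step 5: HALVE(c) ← HALVE
Total: 1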